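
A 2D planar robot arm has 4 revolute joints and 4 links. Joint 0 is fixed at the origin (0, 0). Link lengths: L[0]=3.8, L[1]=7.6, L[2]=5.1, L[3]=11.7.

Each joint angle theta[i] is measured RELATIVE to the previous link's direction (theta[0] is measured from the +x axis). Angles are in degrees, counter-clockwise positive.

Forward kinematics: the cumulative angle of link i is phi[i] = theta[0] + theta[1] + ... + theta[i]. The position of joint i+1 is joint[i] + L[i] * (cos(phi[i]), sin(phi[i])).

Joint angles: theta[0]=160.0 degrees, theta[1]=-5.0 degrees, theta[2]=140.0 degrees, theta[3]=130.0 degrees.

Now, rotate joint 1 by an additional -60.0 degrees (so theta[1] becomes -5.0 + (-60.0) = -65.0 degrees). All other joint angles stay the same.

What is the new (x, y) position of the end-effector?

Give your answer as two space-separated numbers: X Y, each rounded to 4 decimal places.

Answer: 4.4970 5.7128

Derivation:
joint[0] = (0.0000, 0.0000)  (base)
link 0: phi[0] = 160 = 160 deg
  cos(160 deg) = -0.9397, sin(160 deg) = 0.3420
  joint[1] = (0.0000, 0.0000) + 3.8 * (-0.9397, 0.3420) = (0.0000 + -3.5708, 0.0000 + 1.2997) = (-3.5708, 1.2997)
link 1: phi[1] = 160 + -65 = 95 deg
  cos(95 deg) = -0.0872, sin(95 deg) = 0.9962
  joint[2] = (-3.5708, 1.2997) + 7.6 * (-0.0872, 0.9962) = (-3.5708 + -0.6624, 1.2997 + 7.5711) = (-4.2332, 8.8708)
link 2: phi[2] = 160 + -65 + 140 = 235 deg
  cos(235 deg) = -0.5736, sin(235 deg) = -0.8192
  joint[3] = (-4.2332, 8.8708) + 5.1 * (-0.5736, -0.8192) = (-4.2332 + -2.9252, 8.8708 + -4.1777) = (-7.1585, 4.6931)
link 3: phi[3] = 160 + -65 + 140 + 130 = 365 deg
  cos(365 deg) = 0.9962, sin(365 deg) = 0.0872
  joint[4] = (-7.1585, 4.6931) + 11.7 * (0.9962, 0.0872) = (-7.1585 + 11.6555, 4.6931 + 1.0197) = (4.4970, 5.7128)
End effector: (4.4970, 5.7128)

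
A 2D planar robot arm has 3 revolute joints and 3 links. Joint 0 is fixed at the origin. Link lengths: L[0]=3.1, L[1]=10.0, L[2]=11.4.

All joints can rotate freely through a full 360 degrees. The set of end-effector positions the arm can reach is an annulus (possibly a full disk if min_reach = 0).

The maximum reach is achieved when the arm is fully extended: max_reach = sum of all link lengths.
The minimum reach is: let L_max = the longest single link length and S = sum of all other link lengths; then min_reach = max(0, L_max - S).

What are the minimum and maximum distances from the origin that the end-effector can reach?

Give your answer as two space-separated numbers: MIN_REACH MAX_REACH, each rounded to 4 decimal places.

Answer: 0.0000 24.5000

Derivation:
Link lengths: [3.1, 10.0, 11.4]
max_reach = 3.1 + 10 + 11.4 = 24.5
L_max = max([3.1, 10.0, 11.4]) = 11.4
S (sum of others) = 24.5 - 11.4 = 13.1
min_reach = max(0, 11.4 - 13.1) = max(0, -1.7) = 0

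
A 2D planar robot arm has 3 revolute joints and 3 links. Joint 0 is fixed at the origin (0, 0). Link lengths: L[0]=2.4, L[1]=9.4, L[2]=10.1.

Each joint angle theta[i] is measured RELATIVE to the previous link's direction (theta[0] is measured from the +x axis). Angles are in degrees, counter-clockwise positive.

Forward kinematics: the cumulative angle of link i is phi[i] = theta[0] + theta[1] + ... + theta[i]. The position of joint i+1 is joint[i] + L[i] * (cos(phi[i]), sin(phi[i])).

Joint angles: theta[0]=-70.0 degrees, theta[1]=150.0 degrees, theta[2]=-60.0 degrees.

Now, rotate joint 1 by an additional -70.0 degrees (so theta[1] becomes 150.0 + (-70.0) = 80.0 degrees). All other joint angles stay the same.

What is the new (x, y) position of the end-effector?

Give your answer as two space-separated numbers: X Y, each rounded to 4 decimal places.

joint[0] = (0.0000, 0.0000)  (base)
link 0: phi[0] = -70 = -70 deg
  cos(-70 deg) = 0.3420, sin(-70 deg) = -0.9397
  joint[1] = (0.0000, 0.0000) + 2.4 * (0.3420, -0.9397) = (0.0000 + 0.8208, 0.0000 + -2.2553) = (0.8208, -2.2553)
link 1: phi[1] = -70 + 80 = 10 deg
  cos(10 deg) = 0.9848, sin(10 deg) = 0.1736
  joint[2] = (0.8208, -2.2553) + 9.4 * (0.9848, 0.1736) = (0.8208 + 9.2572, -2.2553 + 1.6323) = (10.0780, -0.6230)
link 2: phi[2] = -70 + 80 + -60 = -50 deg
  cos(-50 deg) = 0.6428, sin(-50 deg) = -0.7660
  joint[3] = (10.0780, -0.6230) + 10.1 * (0.6428, -0.7660) = (10.0780 + 6.4922, -0.6230 + -7.7370) = (16.5702, -8.3600)
End effector: (16.5702, -8.3600)

Answer: 16.5702 -8.3600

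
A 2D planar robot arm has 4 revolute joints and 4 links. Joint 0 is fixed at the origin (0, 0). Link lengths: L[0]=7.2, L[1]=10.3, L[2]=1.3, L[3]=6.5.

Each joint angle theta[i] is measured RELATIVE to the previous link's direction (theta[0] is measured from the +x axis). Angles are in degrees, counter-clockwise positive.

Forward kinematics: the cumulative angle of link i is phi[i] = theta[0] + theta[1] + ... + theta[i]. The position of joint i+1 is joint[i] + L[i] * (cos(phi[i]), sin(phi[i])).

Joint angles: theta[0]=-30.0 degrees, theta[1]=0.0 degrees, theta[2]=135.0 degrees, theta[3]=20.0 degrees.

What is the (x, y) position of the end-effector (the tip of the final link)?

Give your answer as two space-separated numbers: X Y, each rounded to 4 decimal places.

Answer: 11.0907 -2.1698

Derivation:
joint[0] = (0.0000, 0.0000)  (base)
link 0: phi[0] = -30 = -30 deg
  cos(-30 deg) = 0.8660, sin(-30 deg) = -0.5000
  joint[1] = (0.0000, 0.0000) + 7.2 * (0.8660, -0.5000) = (0.0000 + 6.2354, 0.0000 + -3.6000) = (6.2354, -3.6000)
link 1: phi[1] = -30 + 0 = -30 deg
  cos(-30 deg) = 0.8660, sin(-30 deg) = -0.5000
  joint[2] = (6.2354, -3.6000) + 10.3 * (0.8660, -0.5000) = (6.2354 + 8.9201, -3.6000 + -5.1500) = (15.1554, -8.7500)
link 2: phi[2] = -30 + 0 + 135 = 105 deg
  cos(105 deg) = -0.2588, sin(105 deg) = 0.9659
  joint[3] = (15.1554, -8.7500) + 1.3 * (-0.2588, 0.9659) = (15.1554 + -0.3365, -8.7500 + 1.2557) = (14.8190, -7.4943)
link 3: phi[3] = -30 + 0 + 135 + 20 = 125 deg
  cos(125 deg) = -0.5736, sin(125 deg) = 0.8192
  joint[4] = (14.8190, -7.4943) + 6.5 * (-0.5736, 0.8192) = (14.8190 + -3.7282, -7.4943 + 5.3245) = (11.0907, -2.1698)
End effector: (11.0907, -2.1698)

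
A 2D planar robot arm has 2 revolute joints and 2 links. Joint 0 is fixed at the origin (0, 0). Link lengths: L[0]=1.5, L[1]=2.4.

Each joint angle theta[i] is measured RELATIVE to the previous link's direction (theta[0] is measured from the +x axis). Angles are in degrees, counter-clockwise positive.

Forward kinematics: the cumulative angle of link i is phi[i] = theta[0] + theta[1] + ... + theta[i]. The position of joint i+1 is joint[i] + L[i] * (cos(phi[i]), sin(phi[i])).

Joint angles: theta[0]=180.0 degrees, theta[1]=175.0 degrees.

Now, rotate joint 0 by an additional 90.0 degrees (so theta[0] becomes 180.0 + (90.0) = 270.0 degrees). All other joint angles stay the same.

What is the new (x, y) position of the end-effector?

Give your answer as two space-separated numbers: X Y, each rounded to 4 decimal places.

Answer: 0.2092 0.8909

Derivation:
joint[0] = (0.0000, 0.0000)  (base)
link 0: phi[0] = 270 = 270 deg
  cos(270 deg) = -0.0000, sin(270 deg) = -1.0000
  joint[1] = (0.0000, 0.0000) + 1.5 * (-0.0000, -1.0000) = (0.0000 + -0.0000, 0.0000 + -1.5000) = (-0.0000, -1.5000)
link 1: phi[1] = 270 + 175 = 445 deg
  cos(445 deg) = 0.0872, sin(445 deg) = 0.9962
  joint[2] = (-0.0000, -1.5000) + 2.4 * (0.0872, 0.9962) = (-0.0000 + 0.2092, -1.5000 + 2.3909) = (0.2092, 0.8909)
End effector: (0.2092, 0.8909)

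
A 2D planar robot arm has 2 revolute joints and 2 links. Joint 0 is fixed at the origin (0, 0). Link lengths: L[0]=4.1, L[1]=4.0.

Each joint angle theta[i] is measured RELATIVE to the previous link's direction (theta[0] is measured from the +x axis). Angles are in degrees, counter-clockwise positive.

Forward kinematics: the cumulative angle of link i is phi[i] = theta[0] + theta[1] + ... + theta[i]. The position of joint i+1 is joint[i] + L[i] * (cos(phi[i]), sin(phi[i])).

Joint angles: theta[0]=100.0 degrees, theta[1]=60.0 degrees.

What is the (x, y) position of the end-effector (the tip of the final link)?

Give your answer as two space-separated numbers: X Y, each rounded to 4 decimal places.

joint[0] = (0.0000, 0.0000)  (base)
link 0: phi[0] = 100 = 100 deg
  cos(100 deg) = -0.1736, sin(100 deg) = 0.9848
  joint[1] = (0.0000, 0.0000) + 4.1 * (-0.1736, 0.9848) = (0.0000 + -0.7120, 0.0000 + 4.0377) = (-0.7120, 4.0377)
link 1: phi[1] = 100 + 60 = 160 deg
  cos(160 deg) = -0.9397, sin(160 deg) = 0.3420
  joint[2] = (-0.7120, 4.0377) + 4 * (-0.9397, 0.3420) = (-0.7120 + -3.7588, 4.0377 + 1.3681) = (-4.4707, 5.4058)
End effector: (-4.4707, 5.4058)

Answer: -4.4707 5.4058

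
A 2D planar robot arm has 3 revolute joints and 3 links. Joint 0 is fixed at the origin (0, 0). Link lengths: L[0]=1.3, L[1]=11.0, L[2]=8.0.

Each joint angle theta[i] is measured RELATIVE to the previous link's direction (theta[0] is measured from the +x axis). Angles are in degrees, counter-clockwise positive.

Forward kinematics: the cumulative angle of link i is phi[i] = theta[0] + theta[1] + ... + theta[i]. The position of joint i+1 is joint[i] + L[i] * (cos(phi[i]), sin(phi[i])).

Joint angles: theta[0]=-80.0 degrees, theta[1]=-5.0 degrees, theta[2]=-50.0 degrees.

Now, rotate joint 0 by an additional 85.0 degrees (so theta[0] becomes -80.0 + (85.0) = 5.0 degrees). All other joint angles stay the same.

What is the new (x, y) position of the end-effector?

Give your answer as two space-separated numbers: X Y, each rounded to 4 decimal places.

joint[0] = (0.0000, 0.0000)  (base)
link 0: phi[0] = 5 = 5 deg
  cos(5 deg) = 0.9962, sin(5 deg) = 0.0872
  joint[1] = (0.0000, 0.0000) + 1.3 * (0.9962, 0.0872) = (0.0000 + 1.2951, 0.0000 + 0.1133) = (1.2951, 0.1133)
link 1: phi[1] = 5 + -5 = 0 deg
  cos(0 deg) = 1.0000, sin(0 deg) = 0.0000
  joint[2] = (1.2951, 0.1133) + 11 * (1.0000, 0.0000) = (1.2951 + 11.0000, 0.1133 + 0.0000) = (12.2951, 0.1133)
link 2: phi[2] = 5 + -5 + -50 = -50 deg
  cos(-50 deg) = 0.6428, sin(-50 deg) = -0.7660
  joint[3] = (12.2951, 0.1133) + 8 * (0.6428, -0.7660) = (12.2951 + 5.1423, 0.1133 + -6.1284) = (17.4374, -6.0151)
End effector: (17.4374, -6.0151)

Answer: 17.4374 -6.0151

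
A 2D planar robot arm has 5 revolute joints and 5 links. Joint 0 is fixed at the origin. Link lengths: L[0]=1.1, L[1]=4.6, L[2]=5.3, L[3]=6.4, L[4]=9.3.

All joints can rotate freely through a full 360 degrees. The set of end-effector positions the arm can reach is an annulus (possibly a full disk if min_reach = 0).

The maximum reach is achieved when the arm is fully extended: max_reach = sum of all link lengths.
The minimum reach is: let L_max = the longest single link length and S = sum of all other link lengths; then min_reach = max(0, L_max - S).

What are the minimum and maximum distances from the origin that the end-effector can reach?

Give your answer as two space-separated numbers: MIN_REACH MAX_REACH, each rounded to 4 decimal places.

Answer: 0.0000 26.7000

Derivation:
Link lengths: [1.1, 4.6, 5.3, 6.4, 9.3]
max_reach = 1.1 + 4.6 + 5.3 + 6.4 + 9.3 = 26.7
L_max = max([1.1, 4.6, 5.3, 6.4, 9.3]) = 9.3
S (sum of others) = 26.7 - 9.3 = 17.4
min_reach = max(0, 9.3 - 17.4) = max(0, -8.1) = 0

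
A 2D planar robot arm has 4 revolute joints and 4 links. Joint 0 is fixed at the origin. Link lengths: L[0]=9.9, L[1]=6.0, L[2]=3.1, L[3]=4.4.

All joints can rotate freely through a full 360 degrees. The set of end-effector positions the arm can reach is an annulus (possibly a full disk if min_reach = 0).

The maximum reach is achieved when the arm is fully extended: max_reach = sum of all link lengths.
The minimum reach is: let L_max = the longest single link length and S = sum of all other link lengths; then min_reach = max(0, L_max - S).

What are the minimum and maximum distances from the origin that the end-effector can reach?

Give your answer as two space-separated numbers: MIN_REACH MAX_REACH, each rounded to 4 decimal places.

Answer: 0.0000 23.4000

Derivation:
Link lengths: [9.9, 6.0, 3.1, 4.4]
max_reach = 9.9 + 6 + 3.1 + 4.4 = 23.4
L_max = max([9.9, 6.0, 3.1, 4.4]) = 9.9
S (sum of others) = 23.4 - 9.9 = 13.5
min_reach = max(0, 9.9 - 13.5) = max(0, -3.6) = 0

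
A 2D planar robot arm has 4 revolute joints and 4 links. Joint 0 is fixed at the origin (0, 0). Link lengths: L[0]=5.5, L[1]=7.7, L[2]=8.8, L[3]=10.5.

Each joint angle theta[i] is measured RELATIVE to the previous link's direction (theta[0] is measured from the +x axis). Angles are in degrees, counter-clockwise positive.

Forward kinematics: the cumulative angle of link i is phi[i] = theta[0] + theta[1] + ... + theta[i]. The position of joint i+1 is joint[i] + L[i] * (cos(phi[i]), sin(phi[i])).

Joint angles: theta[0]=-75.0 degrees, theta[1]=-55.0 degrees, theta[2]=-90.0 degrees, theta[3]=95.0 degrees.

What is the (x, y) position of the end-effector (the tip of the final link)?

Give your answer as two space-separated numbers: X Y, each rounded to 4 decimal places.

joint[0] = (0.0000, 0.0000)  (base)
link 0: phi[0] = -75 = -75 deg
  cos(-75 deg) = 0.2588, sin(-75 deg) = -0.9659
  joint[1] = (0.0000, 0.0000) + 5.5 * (0.2588, -0.9659) = (0.0000 + 1.4235, 0.0000 + -5.3126) = (1.4235, -5.3126)
link 1: phi[1] = -75 + -55 = -130 deg
  cos(-130 deg) = -0.6428, sin(-130 deg) = -0.7660
  joint[2] = (1.4235, -5.3126) + 7.7 * (-0.6428, -0.7660) = (1.4235 + -4.9495, -5.3126 + -5.8985) = (-3.5260, -11.2111)
link 2: phi[2] = -75 + -55 + -90 = -220 deg
  cos(-220 deg) = -0.7660, sin(-220 deg) = 0.6428
  joint[3] = (-3.5260, -11.2111) + 8.8 * (-0.7660, 0.6428) = (-3.5260 + -6.7412, -11.2111 + 5.6565) = (-10.2672, -5.5546)
link 3: phi[3] = -75 + -55 + -90 + 95 = -125 deg
  cos(-125 deg) = -0.5736, sin(-125 deg) = -0.8192
  joint[4] = (-10.2672, -5.5546) + 10.5 * (-0.5736, -0.8192) = (-10.2672 + -6.0226, -5.5546 + -8.6011) = (-16.2897, -14.1557)
End effector: (-16.2897, -14.1557)

Answer: -16.2897 -14.1557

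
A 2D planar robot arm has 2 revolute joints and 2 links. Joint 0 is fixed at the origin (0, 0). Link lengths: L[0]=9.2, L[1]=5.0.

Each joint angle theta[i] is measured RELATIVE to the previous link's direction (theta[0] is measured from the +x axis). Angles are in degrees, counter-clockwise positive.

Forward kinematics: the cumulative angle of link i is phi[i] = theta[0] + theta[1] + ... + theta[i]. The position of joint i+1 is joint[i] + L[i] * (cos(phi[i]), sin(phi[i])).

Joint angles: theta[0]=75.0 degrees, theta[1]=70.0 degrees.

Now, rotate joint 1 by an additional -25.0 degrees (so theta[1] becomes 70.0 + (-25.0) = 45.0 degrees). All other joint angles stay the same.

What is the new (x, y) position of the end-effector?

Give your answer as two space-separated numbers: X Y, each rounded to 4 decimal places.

joint[0] = (0.0000, 0.0000)  (base)
link 0: phi[0] = 75 = 75 deg
  cos(75 deg) = 0.2588, sin(75 deg) = 0.9659
  joint[1] = (0.0000, 0.0000) + 9.2 * (0.2588, 0.9659) = (0.0000 + 2.3811, 0.0000 + 8.8865) = (2.3811, 8.8865)
link 1: phi[1] = 75 + 45 = 120 deg
  cos(120 deg) = -0.5000, sin(120 deg) = 0.8660
  joint[2] = (2.3811, 8.8865) + 5 * (-0.5000, 0.8660) = (2.3811 + -2.5000, 8.8865 + 4.3301) = (-0.1189, 13.2166)
End effector: (-0.1189, 13.2166)

Answer: -0.1189 13.2166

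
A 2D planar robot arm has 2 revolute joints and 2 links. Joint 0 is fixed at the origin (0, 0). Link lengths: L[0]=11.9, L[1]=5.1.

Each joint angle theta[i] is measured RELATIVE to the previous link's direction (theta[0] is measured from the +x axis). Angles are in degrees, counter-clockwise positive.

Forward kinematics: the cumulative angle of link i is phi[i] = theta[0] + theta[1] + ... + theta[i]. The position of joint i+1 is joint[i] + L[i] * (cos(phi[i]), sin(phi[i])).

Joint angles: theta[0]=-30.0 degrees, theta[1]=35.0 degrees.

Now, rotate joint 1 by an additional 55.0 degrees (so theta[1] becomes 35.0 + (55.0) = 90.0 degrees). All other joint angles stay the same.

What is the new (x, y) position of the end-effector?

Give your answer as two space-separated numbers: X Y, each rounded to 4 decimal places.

Answer: 12.8557 -1.5333

Derivation:
joint[0] = (0.0000, 0.0000)  (base)
link 0: phi[0] = -30 = -30 deg
  cos(-30 deg) = 0.8660, sin(-30 deg) = -0.5000
  joint[1] = (0.0000, 0.0000) + 11.9 * (0.8660, -0.5000) = (0.0000 + 10.3057, 0.0000 + -5.9500) = (10.3057, -5.9500)
link 1: phi[1] = -30 + 90 = 60 deg
  cos(60 deg) = 0.5000, sin(60 deg) = 0.8660
  joint[2] = (10.3057, -5.9500) + 5.1 * (0.5000, 0.8660) = (10.3057 + 2.5500, -5.9500 + 4.4167) = (12.8557, -1.5333)
End effector: (12.8557, -1.5333)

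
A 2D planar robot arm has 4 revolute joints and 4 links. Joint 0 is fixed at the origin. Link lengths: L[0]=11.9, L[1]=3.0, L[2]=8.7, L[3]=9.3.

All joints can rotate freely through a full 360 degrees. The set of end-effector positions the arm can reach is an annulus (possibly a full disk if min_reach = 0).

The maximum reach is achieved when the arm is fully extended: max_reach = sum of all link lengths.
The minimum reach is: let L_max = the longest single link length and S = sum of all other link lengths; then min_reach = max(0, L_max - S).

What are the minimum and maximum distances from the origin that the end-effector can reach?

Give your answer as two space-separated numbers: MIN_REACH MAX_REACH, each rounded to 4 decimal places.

Link lengths: [11.9, 3.0, 8.7, 9.3]
max_reach = 11.9 + 3 + 8.7 + 9.3 = 32.9
L_max = max([11.9, 3.0, 8.7, 9.3]) = 11.9
S (sum of others) = 32.9 - 11.9 = 21
min_reach = max(0, 11.9 - 21) = max(0, -9.1) = 0

Answer: 0.0000 32.9000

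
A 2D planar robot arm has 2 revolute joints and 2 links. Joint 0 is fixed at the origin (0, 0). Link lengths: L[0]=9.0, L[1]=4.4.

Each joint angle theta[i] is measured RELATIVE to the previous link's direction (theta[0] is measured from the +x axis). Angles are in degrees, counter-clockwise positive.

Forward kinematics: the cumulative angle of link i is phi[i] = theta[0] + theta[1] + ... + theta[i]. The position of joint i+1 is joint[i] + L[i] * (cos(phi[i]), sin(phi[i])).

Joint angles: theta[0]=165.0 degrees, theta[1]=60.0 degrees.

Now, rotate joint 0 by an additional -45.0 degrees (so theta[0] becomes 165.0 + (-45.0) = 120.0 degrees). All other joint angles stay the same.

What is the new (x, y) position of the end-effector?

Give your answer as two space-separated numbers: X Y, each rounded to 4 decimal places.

Answer: -8.9000 7.7942

Derivation:
joint[0] = (0.0000, 0.0000)  (base)
link 0: phi[0] = 120 = 120 deg
  cos(120 deg) = -0.5000, sin(120 deg) = 0.8660
  joint[1] = (0.0000, 0.0000) + 9 * (-0.5000, 0.8660) = (0.0000 + -4.5000, 0.0000 + 7.7942) = (-4.5000, 7.7942)
link 1: phi[1] = 120 + 60 = 180 deg
  cos(180 deg) = -1.0000, sin(180 deg) = 0.0000
  joint[2] = (-4.5000, 7.7942) + 4.4 * (-1.0000, 0.0000) = (-4.5000 + -4.4000, 7.7942 + 0.0000) = (-8.9000, 7.7942)
End effector: (-8.9000, 7.7942)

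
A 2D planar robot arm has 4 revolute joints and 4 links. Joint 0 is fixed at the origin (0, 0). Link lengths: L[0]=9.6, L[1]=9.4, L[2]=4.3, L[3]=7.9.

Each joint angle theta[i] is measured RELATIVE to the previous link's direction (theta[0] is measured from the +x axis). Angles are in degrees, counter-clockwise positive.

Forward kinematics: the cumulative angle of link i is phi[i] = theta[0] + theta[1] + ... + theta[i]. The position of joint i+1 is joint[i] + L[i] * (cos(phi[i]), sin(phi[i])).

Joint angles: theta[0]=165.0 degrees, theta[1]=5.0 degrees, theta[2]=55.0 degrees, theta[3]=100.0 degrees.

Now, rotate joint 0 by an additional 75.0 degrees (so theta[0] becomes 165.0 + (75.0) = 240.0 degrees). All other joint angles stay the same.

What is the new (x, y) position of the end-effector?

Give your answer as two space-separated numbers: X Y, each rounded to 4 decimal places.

Answer: -0.5709 -15.4790

Derivation:
joint[0] = (0.0000, 0.0000)  (base)
link 0: phi[0] = 240 = 240 deg
  cos(240 deg) = -0.5000, sin(240 deg) = -0.8660
  joint[1] = (0.0000, 0.0000) + 9.6 * (-0.5000, -0.8660) = (0.0000 + -4.8000, 0.0000 + -8.3138) = (-4.8000, -8.3138)
link 1: phi[1] = 240 + 5 = 245 deg
  cos(245 deg) = -0.4226, sin(245 deg) = -0.9063
  joint[2] = (-4.8000, -8.3138) + 9.4 * (-0.4226, -0.9063) = (-4.8000 + -3.9726, -8.3138 + -8.5193) = (-8.7726, -16.8331)
link 2: phi[2] = 240 + 5 + 55 = 300 deg
  cos(300 deg) = 0.5000, sin(300 deg) = -0.8660
  joint[3] = (-8.7726, -16.8331) + 4.3 * (0.5000, -0.8660) = (-8.7726 + 2.1500, -16.8331 + -3.7239) = (-6.6226, -20.5570)
link 3: phi[3] = 240 + 5 + 55 + 100 = 400 deg
  cos(400 deg) = 0.7660, sin(400 deg) = 0.6428
  joint[4] = (-6.6226, -20.5570) + 7.9 * (0.7660, 0.6428) = (-6.6226 + 6.0518, -20.5570 + 5.0780) = (-0.5709, -15.4790)
End effector: (-0.5709, -15.4790)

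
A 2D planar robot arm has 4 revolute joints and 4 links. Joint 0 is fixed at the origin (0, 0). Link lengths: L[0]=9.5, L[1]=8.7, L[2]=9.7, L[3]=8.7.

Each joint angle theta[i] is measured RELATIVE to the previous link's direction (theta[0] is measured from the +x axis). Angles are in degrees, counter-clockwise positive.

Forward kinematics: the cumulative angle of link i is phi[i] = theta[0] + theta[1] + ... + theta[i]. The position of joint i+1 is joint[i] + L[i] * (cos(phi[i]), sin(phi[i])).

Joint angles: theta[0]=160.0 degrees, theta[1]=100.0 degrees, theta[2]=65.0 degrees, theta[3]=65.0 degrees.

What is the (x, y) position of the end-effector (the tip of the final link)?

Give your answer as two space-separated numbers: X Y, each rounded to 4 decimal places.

joint[0] = (0.0000, 0.0000)  (base)
link 0: phi[0] = 160 = 160 deg
  cos(160 deg) = -0.9397, sin(160 deg) = 0.3420
  joint[1] = (0.0000, 0.0000) + 9.5 * (-0.9397, 0.3420) = (0.0000 + -8.9271, 0.0000 + 3.2492) = (-8.9271, 3.2492)
link 1: phi[1] = 160 + 100 = 260 deg
  cos(260 deg) = -0.1736, sin(260 deg) = -0.9848
  joint[2] = (-8.9271, 3.2492) + 8.7 * (-0.1736, -0.9848) = (-8.9271 + -1.5107, 3.2492 + -8.5678) = (-10.4378, -5.3186)
link 2: phi[2] = 160 + 100 + 65 = 325 deg
  cos(325 deg) = 0.8192, sin(325 deg) = -0.5736
  joint[3] = (-10.4378, -5.3186) + 9.7 * (0.8192, -0.5736) = (-10.4378 + 7.9458, -5.3186 + -5.5637) = (-2.4920, -10.8823)
link 3: phi[3] = 160 + 100 + 65 + 65 = 390 deg
  cos(390 deg) = 0.8660, sin(390 deg) = 0.5000
  joint[4] = (-2.4920, -10.8823) + 8.7 * (0.8660, 0.5000) = (-2.4920 + 7.5344, -10.8823 + 4.3500) = (5.0424, -6.5323)
End effector: (5.0424, -6.5323)

Answer: 5.0424 -6.5323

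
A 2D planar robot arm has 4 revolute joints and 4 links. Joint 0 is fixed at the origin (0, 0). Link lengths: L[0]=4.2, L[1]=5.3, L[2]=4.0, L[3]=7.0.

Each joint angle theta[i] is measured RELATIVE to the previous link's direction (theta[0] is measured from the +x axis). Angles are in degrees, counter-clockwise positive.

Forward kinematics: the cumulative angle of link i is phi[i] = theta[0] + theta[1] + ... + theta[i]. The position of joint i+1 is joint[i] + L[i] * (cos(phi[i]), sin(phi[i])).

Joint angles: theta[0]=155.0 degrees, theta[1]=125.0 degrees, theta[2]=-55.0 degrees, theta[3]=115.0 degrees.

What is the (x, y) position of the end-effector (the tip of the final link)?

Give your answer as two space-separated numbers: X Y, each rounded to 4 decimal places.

Answer: 0.8633 -8.6671

Derivation:
joint[0] = (0.0000, 0.0000)  (base)
link 0: phi[0] = 155 = 155 deg
  cos(155 deg) = -0.9063, sin(155 deg) = 0.4226
  joint[1] = (0.0000, 0.0000) + 4.2 * (-0.9063, 0.4226) = (0.0000 + -3.8065, 0.0000 + 1.7750) = (-3.8065, 1.7750)
link 1: phi[1] = 155 + 125 = 280 deg
  cos(280 deg) = 0.1736, sin(280 deg) = -0.9848
  joint[2] = (-3.8065, 1.7750) + 5.3 * (0.1736, -0.9848) = (-3.8065 + 0.9203, 1.7750 + -5.2195) = (-2.8862, -3.4445)
link 2: phi[2] = 155 + 125 + -55 = 225 deg
  cos(225 deg) = -0.7071, sin(225 deg) = -0.7071
  joint[3] = (-2.8862, -3.4445) + 4 * (-0.7071, -0.7071) = (-2.8862 + -2.8284, -3.4445 + -2.8284) = (-5.7146, -6.2729)
link 3: phi[3] = 155 + 125 + -55 + 115 = 340 deg
  cos(340 deg) = 0.9397, sin(340 deg) = -0.3420
  joint[4] = (-5.7146, -6.2729) + 7 * (0.9397, -0.3420) = (-5.7146 + 6.5778, -6.2729 + -2.3941) = (0.8633, -8.6671)
End effector: (0.8633, -8.6671)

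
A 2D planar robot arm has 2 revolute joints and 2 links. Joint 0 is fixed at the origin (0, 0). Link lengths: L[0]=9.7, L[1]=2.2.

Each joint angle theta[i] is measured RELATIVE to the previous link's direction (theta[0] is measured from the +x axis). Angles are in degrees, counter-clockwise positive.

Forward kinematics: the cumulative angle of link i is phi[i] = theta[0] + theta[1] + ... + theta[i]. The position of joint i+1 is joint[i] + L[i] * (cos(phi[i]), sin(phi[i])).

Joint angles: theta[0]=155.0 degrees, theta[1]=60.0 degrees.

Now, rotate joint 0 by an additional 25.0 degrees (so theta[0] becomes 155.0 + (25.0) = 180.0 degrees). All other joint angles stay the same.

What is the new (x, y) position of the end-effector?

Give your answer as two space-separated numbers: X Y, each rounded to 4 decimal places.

Answer: -10.8000 -1.9053

Derivation:
joint[0] = (0.0000, 0.0000)  (base)
link 0: phi[0] = 180 = 180 deg
  cos(180 deg) = -1.0000, sin(180 deg) = 0.0000
  joint[1] = (0.0000, 0.0000) + 9.7 * (-1.0000, 0.0000) = (0.0000 + -9.7000, 0.0000 + 0.0000) = (-9.7000, 0.0000)
link 1: phi[1] = 180 + 60 = 240 deg
  cos(240 deg) = -0.5000, sin(240 deg) = -0.8660
  joint[2] = (-9.7000, 0.0000) + 2.2 * (-0.5000, -0.8660) = (-9.7000 + -1.1000, 0.0000 + -1.9053) = (-10.8000, -1.9053)
End effector: (-10.8000, -1.9053)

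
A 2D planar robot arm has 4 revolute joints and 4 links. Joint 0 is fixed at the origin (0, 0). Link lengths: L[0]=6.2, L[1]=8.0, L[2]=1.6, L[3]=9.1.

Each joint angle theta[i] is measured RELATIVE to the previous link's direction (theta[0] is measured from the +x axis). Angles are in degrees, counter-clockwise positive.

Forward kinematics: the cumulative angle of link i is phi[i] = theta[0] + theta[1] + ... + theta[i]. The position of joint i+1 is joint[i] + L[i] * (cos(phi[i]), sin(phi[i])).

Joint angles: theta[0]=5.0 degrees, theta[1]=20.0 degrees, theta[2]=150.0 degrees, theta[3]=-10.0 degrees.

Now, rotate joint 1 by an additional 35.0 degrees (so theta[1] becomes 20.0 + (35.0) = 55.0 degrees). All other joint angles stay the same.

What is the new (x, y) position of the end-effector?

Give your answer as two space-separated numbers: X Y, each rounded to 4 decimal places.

joint[0] = (0.0000, 0.0000)  (base)
link 0: phi[0] = 5 = 5 deg
  cos(5 deg) = 0.9962, sin(5 deg) = 0.0872
  joint[1] = (0.0000, 0.0000) + 6.2 * (0.9962, 0.0872) = (0.0000 + 6.1764, 0.0000 + 0.5404) = (6.1764, 0.5404)
link 1: phi[1] = 5 + 55 = 60 deg
  cos(60 deg) = 0.5000, sin(60 deg) = 0.8660
  joint[2] = (6.1764, 0.5404) + 8 * (0.5000, 0.8660) = (6.1764 + 4.0000, 0.5404 + 6.9282) = (10.1764, 7.4686)
link 2: phi[2] = 5 + 55 + 150 = 210 deg
  cos(210 deg) = -0.8660, sin(210 deg) = -0.5000
  joint[3] = (10.1764, 7.4686) + 1.6 * (-0.8660, -0.5000) = (10.1764 + -1.3856, 7.4686 + -0.8000) = (8.7908, 6.6686)
link 3: phi[3] = 5 + 55 + 150 + -10 = 200 deg
  cos(200 deg) = -0.9397, sin(200 deg) = -0.3420
  joint[4] = (8.7908, 6.6686) + 9.1 * (-0.9397, -0.3420) = (8.7908 + -8.5512, 6.6686 + -3.1124) = (0.2396, 3.5562)
End effector: (0.2396, 3.5562)

Answer: 0.2396 3.5562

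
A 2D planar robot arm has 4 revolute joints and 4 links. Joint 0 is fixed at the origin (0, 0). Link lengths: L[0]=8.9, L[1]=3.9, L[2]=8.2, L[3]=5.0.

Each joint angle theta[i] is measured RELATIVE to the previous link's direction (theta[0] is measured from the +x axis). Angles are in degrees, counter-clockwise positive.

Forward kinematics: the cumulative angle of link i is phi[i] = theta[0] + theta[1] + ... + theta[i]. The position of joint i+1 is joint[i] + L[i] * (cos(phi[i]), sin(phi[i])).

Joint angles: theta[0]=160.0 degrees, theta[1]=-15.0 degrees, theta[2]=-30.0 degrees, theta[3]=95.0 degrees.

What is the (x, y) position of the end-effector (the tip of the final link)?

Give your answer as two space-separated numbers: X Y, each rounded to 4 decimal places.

joint[0] = (0.0000, 0.0000)  (base)
link 0: phi[0] = 160 = 160 deg
  cos(160 deg) = -0.9397, sin(160 deg) = 0.3420
  joint[1] = (0.0000, 0.0000) + 8.9 * (-0.9397, 0.3420) = (0.0000 + -8.3633, 0.0000 + 3.0440) = (-8.3633, 3.0440)
link 1: phi[1] = 160 + -15 = 145 deg
  cos(145 deg) = -0.8192, sin(145 deg) = 0.5736
  joint[2] = (-8.3633, 3.0440) + 3.9 * (-0.8192, 0.5736) = (-8.3633 + -3.1947, 3.0440 + 2.2369) = (-11.5580, 5.2809)
link 2: phi[2] = 160 + -15 + -30 = 115 deg
  cos(115 deg) = -0.4226, sin(115 deg) = 0.9063
  joint[3] = (-11.5580, 5.2809) + 8.2 * (-0.4226, 0.9063) = (-11.5580 + -3.4655, 5.2809 + 7.4317) = (-15.0234, 12.7127)
link 3: phi[3] = 160 + -15 + -30 + 95 = 210 deg
  cos(210 deg) = -0.8660, sin(210 deg) = -0.5000
  joint[4] = (-15.0234, 12.7127) + 5 * (-0.8660, -0.5000) = (-15.0234 + -4.3301, 12.7127 + -2.5000) = (-19.3536, 10.2127)
End effector: (-19.3536, 10.2127)

Answer: -19.3536 10.2127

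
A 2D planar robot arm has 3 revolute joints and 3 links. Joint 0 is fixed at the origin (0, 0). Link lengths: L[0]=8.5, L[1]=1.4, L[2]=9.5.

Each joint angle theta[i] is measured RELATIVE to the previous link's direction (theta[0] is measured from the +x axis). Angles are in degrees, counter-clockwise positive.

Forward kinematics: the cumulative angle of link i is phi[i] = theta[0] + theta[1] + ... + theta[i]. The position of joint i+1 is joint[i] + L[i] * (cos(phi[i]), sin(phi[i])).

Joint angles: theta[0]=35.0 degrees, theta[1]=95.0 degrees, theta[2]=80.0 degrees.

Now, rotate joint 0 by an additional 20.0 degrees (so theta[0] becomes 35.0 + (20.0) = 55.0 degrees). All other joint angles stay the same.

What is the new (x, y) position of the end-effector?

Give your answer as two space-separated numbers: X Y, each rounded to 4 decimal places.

joint[0] = (0.0000, 0.0000)  (base)
link 0: phi[0] = 55 = 55 deg
  cos(55 deg) = 0.5736, sin(55 deg) = 0.8192
  joint[1] = (0.0000, 0.0000) + 8.5 * (0.5736, 0.8192) = (0.0000 + 4.8754, 0.0000 + 6.9628) = (4.8754, 6.9628)
link 1: phi[1] = 55 + 95 = 150 deg
  cos(150 deg) = -0.8660, sin(150 deg) = 0.5000
  joint[2] = (4.8754, 6.9628) + 1.4 * (-0.8660, 0.5000) = (4.8754 + -1.2124, 6.9628 + 0.7000) = (3.6630, 7.6628)
link 2: phi[2] = 55 + 95 + 80 = 230 deg
  cos(230 deg) = -0.6428, sin(230 deg) = -0.7660
  joint[3] = (3.6630, 7.6628) + 9.5 * (-0.6428, -0.7660) = (3.6630 + -6.1065, 7.6628 + -7.2774) = (-2.4435, 0.3854)
End effector: (-2.4435, 0.3854)

Answer: -2.4435 0.3854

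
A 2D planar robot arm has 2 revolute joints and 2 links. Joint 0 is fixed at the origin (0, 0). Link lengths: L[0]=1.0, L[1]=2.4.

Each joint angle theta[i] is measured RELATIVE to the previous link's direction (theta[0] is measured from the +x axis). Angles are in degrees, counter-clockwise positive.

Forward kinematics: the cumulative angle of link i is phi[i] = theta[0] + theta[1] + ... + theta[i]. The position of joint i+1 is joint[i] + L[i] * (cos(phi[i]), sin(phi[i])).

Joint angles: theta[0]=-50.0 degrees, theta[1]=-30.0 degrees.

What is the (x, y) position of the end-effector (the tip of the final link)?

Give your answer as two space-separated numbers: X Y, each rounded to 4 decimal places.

joint[0] = (0.0000, 0.0000)  (base)
link 0: phi[0] = -50 = -50 deg
  cos(-50 deg) = 0.6428, sin(-50 deg) = -0.7660
  joint[1] = (0.0000, 0.0000) + 1 * (0.6428, -0.7660) = (0.0000 + 0.6428, 0.0000 + -0.7660) = (0.6428, -0.7660)
link 1: phi[1] = -50 + -30 = -80 deg
  cos(-80 deg) = 0.1736, sin(-80 deg) = -0.9848
  joint[2] = (0.6428, -0.7660) + 2.4 * (0.1736, -0.9848) = (0.6428 + 0.4168, -0.7660 + -2.3635) = (1.0595, -3.1296)
End effector: (1.0595, -3.1296)

Answer: 1.0595 -3.1296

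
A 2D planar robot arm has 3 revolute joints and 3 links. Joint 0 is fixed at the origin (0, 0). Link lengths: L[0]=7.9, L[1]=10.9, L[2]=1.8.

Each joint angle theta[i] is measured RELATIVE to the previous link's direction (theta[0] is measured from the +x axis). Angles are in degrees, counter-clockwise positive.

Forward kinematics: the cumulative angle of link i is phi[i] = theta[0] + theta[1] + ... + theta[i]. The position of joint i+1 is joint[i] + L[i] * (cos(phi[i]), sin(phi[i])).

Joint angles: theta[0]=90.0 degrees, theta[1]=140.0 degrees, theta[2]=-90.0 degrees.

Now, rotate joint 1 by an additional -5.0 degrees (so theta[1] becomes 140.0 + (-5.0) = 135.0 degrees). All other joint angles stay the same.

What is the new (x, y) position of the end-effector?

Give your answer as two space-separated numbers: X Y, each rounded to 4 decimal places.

Answer: -8.9803 1.4653

Derivation:
joint[0] = (0.0000, 0.0000)  (base)
link 0: phi[0] = 90 = 90 deg
  cos(90 deg) = 0.0000, sin(90 deg) = 1.0000
  joint[1] = (0.0000, 0.0000) + 7.9 * (0.0000, 1.0000) = (0.0000 + 0.0000, 0.0000 + 7.9000) = (0.0000, 7.9000)
link 1: phi[1] = 90 + 135 = 225 deg
  cos(225 deg) = -0.7071, sin(225 deg) = -0.7071
  joint[2] = (0.0000, 7.9000) + 10.9 * (-0.7071, -0.7071) = (0.0000 + -7.7075, 7.9000 + -7.7075) = (-7.7075, 0.1925)
link 2: phi[2] = 90 + 135 + -90 = 135 deg
  cos(135 deg) = -0.7071, sin(135 deg) = 0.7071
  joint[3] = (-7.7075, 0.1925) + 1.8 * (-0.7071, 0.7071) = (-7.7075 + -1.2728, 0.1925 + 1.2728) = (-8.9803, 1.4653)
End effector: (-8.9803, 1.4653)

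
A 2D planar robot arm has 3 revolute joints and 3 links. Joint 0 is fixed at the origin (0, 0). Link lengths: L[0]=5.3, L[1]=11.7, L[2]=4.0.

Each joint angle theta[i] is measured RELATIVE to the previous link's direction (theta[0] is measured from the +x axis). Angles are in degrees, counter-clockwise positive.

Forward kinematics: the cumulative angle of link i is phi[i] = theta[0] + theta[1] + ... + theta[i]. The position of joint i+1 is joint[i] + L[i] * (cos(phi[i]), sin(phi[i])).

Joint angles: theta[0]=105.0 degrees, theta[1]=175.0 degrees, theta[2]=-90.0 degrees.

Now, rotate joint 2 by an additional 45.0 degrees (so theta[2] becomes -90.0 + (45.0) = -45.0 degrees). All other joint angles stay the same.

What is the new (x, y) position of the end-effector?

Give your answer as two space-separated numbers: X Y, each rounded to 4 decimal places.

Answer: -1.6344 -9.6795

Derivation:
joint[0] = (0.0000, 0.0000)  (base)
link 0: phi[0] = 105 = 105 deg
  cos(105 deg) = -0.2588, sin(105 deg) = 0.9659
  joint[1] = (0.0000, 0.0000) + 5.3 * (-0.2588, 0.9659) = (0.0000 + -1.3717, 0.0000 + 5.1194) = (-1.3717, 5.1194)
link 1: phi[1] = 105 + 175 = 280 deg
  cos(280 deg) = 0.1736, sin(280 deg) = -0.9848
  joint[2] = (-1.3717, 5.1194) + 11.7 * (0.1736, -0.9848) = (-1.3717 + 2.0317, 5.1194 + -11.5223) = (0.6599, -6.4028)
link 2: phi[2] = 105 + 175 + -45 = 235 deg
  cos(235 deg) = -0.5736, sin(235 deg) = -0.8192
  joint[3] = (0.6599, -6.4028) + 4 * (-0.5736, -0.8192) = (0.6599 + -2.2943, -6.4028 + -3.2766) = (-1.6344, -9.6795)
End effector: (-1.6344, -9.6795)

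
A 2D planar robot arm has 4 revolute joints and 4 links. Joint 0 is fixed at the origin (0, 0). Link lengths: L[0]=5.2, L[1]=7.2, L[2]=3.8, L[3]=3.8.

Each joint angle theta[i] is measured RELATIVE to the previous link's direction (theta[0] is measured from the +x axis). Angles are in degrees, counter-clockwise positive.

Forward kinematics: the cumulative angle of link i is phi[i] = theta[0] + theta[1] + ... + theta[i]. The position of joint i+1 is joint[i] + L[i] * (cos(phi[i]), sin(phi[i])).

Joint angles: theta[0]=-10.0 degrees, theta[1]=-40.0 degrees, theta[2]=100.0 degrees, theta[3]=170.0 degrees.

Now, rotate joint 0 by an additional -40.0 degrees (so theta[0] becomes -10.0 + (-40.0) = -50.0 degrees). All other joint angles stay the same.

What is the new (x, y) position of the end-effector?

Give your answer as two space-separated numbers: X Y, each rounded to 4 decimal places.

Answer: 3.2848 -10.5236

Derivation:
joint[0] = (0.0000, 0.0000)  (base)
link 0: phi[0] = -50 = -50 deg
  cos(-50 deg) = 0.6428, sin(-50 deg) = -0.7660
  joint[1] = (0.0000, 0.0000) + 5.2 * (0.6428, -0.7660) = (0.0000 + 3.3425, 0.0000 + -3.9834) = (3.3425, -3.9834)
link 1: phi[1] = -50 + -40 = -90 deg
  cos(-90 deg) = 0.0000, sin(-90 deg) = -1.0000
  joint[2] = (3.3425, -3.9834) + 7.2 * (0.0000, -1.0000) = (3.3425 + 0.0000, -3.9834 + -7.2000) = (3.3425, -11.1834)
link 2: phi[2] = -50 + -40 + 100 = 10 deg
  cos(10 deg) = 0.9848, sin(10 deg) = 0.1736
  joint[3] = (3.3425, -11.1834) + 3.8 * (0.9848, 0.1736) = (3.3425 + 3.7423, -11.1834 + 0.6599) = (7.0848, -10.5236)
link 3: phi[3] = -50 + -40 + 100 + 170 = 180 deg
  cos(180 deg) = -1.0000, sin(180 deg) = 0.0000
  joint[4] = (7.0848, -10.5236) + 3.8 * (-1.0000, 0.0000) = (7.0848 + -3.8000, -10.5236 + 0.0000) = (3.2848, -10.5236)
End effector: (3.2848, -10.5236)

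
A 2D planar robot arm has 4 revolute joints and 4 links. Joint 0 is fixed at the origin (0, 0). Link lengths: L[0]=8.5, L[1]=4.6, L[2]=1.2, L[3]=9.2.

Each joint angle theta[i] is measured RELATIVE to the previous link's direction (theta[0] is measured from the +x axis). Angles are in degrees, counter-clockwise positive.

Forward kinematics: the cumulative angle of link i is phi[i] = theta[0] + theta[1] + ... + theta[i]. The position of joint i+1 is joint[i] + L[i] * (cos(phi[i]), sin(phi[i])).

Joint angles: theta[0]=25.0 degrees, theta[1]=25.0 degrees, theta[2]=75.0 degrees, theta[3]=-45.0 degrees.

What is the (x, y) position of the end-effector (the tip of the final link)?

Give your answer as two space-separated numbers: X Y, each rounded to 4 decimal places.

Answer: 11.5697 17.1593

Derivation:
joint[0] = (0.0000, 0.0000)  (base)
link 0: phi[0] = 25 = 25 deg
  cos(25 deg) = 0.9063, sin(25 deg) = 0.4226
  joint[1] = (0.0000, 0.0000) + 8.5 * (0.9063, 0.4226) = (0.0000 + 7.7036, 0.0000 + 3.5923) = (7.7036, 3.5923)
link 1: phi[1] = 25 + 25 = 50 deg
  cos(50 deg) = 0.6428, sin(50 deg) = 0.7660
  joint[2] = (7.7036, 3.5923) + 4.6 * (0.6428, 0.7660) = (7.7036 + 2.9568, 3.5923 + 3.5238) = (10.6604, 7.1161)
link 2: phi[2] = 25 + 25 + 75 = 125 deg
  cos(125 deg) = -0.5736, sin(125 deg) = 0.8192
  joint[3] = (10.6604, 7.1161) + 1.2 * (-0.5736, 0.8192) = (10.6604 + -0.6883, 7.1161 + 0.9830) = (9.9721, 8.0990)
link 3: phi[3] = 25 + 25 + 75 + -45 = 80 deg
  cos(80 deg) = 0.1736, sin(80 deg) = 0.9848
  joint[4] = (9.9721, 8.0990) + 9.2 * (0.1736, 0.9848) = (9.9721 + 1.5976, 8.0990 + 9.0602) = (11.5697, 17.1593)
End effector: (11.5697, 17.1593)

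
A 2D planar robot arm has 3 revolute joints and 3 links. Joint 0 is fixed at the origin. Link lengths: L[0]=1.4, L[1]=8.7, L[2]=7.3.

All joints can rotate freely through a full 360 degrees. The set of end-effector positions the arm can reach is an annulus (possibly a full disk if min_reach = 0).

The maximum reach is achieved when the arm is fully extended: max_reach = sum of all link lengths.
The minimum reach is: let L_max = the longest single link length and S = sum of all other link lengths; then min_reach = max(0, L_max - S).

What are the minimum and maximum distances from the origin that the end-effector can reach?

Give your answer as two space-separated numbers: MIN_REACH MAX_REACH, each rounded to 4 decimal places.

Answer: 0.0000 17.4000

Derivation:
Link lengths: [1.4, 8.7, 7.3]
max_reach = 1.4 + 8.7 + 7.3 = 17.4
L_max = max([1.4, 8.7, 7.3]) = 8.7
S (sum of others) = 17.4 - 8.7 = 8.7
min_reach = max(0, 8.7 - 8.7) = max(0, 0) = 0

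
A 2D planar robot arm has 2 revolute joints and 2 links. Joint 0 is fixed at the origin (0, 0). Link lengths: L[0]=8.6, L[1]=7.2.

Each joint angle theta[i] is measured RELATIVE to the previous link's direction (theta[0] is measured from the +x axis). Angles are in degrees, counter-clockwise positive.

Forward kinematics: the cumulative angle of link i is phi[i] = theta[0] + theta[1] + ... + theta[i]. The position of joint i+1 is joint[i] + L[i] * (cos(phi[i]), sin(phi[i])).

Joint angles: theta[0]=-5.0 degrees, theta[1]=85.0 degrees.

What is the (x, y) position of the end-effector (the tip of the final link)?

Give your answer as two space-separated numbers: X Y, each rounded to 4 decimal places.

joint[0] = (0.0000, 0.0000)  (base)
link 0: phi[0] = -5 = -5 deg
  cos(-5 deg) = 0.9962, sin(-5 deg) = -0.0872
  joint[1] = (0.0000, 0.0000) + 8.6 * (0.9962, -0.0872) = (0.0000 + 8.5673, 0.0000 + -0.7495) = (8.5673, -0.7495)
link 1: phi[1] = -5 + 85 = 80 deg
  cos(80 deg) = 0.1736, sin(80 deg) = 0.9848
  joint[2] = (8.5673, -0.7495) + 7.2 * (0.1736, 0.9848) = (8.5673 + 1.2503, -0.7495 + 7.0906) = (9.8175, 6.3411)
End effector: (9.8175, 6.3411)

Answer: 9.8175 6.3411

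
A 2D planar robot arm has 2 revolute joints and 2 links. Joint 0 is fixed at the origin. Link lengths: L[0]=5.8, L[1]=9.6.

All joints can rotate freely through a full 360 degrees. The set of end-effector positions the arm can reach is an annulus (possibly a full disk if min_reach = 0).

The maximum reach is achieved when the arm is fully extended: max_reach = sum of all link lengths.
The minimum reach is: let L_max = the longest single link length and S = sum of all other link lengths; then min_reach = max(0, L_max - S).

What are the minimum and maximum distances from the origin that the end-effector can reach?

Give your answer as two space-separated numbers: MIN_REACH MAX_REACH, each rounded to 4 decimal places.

Link lengths: [5.8, 9.6]
max_reach = 5.8 + 9.6 = 15.4
L_max = max([5.8, 9.6]) = 9.6
S (sum of others) = 15.4 - 9.6 = 5.8
min_reach = max(0, 9.6 - 5.8) = max(0, 3.8) = 3.8

Answer: 3.8000 15.4000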